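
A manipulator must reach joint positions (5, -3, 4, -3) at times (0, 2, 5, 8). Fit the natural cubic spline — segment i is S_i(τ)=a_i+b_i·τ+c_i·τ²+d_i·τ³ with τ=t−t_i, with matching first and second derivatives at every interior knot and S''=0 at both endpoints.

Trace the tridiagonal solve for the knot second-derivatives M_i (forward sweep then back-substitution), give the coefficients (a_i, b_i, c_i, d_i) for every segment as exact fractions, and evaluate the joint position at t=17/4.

Δ: Δ0=-4, Δ1=7/3, Δ2=-7/3
row 1: diag=10, rhs=38; c'=3/10, d'=19/5
row 2: denom=12−3·3/10=111/10; d'=(-28−3·19/5)/(111/10)=-394/111
back: M2=-394/111
back: M1=19/5−3/10·-394/111=180/37
M: M0=0, M1=180/37, M2=-394/111, M3=0
seg 0: a=5, c=M0/2=0, d=(M1−M0)/(6·2)=15/37, b=Δ0−h0·(2M0+M1)/6=-208/37
seg 1: a=-3, c=M1/2=90/37, d=(M2−M1)/(6·3)=-467/999, b=Δ1−h1·(2M1+M2)/6=-28/37
seg 2: a=4, c=M2/2=-197/111, d=(M3−M2)/(6·3)=197/999, b=Δ2−h2·(2M2+M3)/6=45/37
t_q=17/4 → seg 1, τ=9/4; S=-3+-28/37·τ+90/37·τ²+-467/999·τ³=5415/2368

  seg 0: a=5 b=-208/37 c=0 d=15/37
  seg 1: a=-3 b=-28/37 c=90/37 d=-467/999
  seg 2: a=4 b=45/37 c=-197/111 d=197/999
S(17/4) = 5415/2368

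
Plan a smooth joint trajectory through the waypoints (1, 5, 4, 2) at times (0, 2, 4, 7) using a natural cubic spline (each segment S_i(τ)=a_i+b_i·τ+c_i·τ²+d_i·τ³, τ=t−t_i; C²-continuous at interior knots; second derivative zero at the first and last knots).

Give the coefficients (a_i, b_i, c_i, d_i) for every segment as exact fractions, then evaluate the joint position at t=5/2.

Δ: Δ0=2, Δ1=-1/2, Δ2=-2/3
row 1: diag=8, rhs=-15; c'=1/4, d'=-15/8
row 2: denom=10−2·1/4=19/2; d'=(-1−2·-15/8)/(19/2)=11/38
back: M2=11/38
back: M1=-15/8−1/4·11/38=-37/19
M: M0=0, M1=-37/19, M2=11/38, M3=0
seg 0: a=1, c=M0/2=0, d=(M1−M0)/(6·2)=-37/228, b=Δ0−h0·(2M0+M1)/6=151/57
seg 1: a=5, c=M1/2=-37/38, d=(M2−M1)/(6·2)=85/456, b=Δ1−h1·(2M1+M2)/6=40/57
seg 2: a=4, c=M2/2=11/76, d=(M3−M2)/(6·3)=-11/684, b=Δ2−h2·(2M2+M3)/6=-109/114
t_q=5/2 → seg 1, τ=1/2; S=5+40/57·τ+-37/38·τ²+85/456·τ³=6239/1216

  seg 0: a=1 b=151/57 c=0 d=-37/228
  seg 1: a=5 b=40/57 c=-37/38 d=85/456
  seg 2: a=4 b=-109/114 c=11/76 d=-11/684
S(5/2) = 6239/1216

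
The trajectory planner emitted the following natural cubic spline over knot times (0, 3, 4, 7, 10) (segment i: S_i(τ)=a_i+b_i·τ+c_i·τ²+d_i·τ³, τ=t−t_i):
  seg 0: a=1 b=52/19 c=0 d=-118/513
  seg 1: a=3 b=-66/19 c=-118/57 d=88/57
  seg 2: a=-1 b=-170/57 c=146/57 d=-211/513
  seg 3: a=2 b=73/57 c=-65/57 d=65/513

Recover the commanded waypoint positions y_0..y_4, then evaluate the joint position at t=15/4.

y_0 = S_0(0) = a_0 = 1
y_1 = S_1(0) = a_1 = 3
y_2 = S_2(0) = a_2 = -1
y_3 = S_3(0) = a_3 = 2
y_4 = S_3(3) = -1
t_q=15/4 is in segment 1 (τ=3/4); S_1(τ)=-9/76

y_0=1 y_1=3 y_2=-1 y_3=2 y_4=-1
S(15/4) = -9/76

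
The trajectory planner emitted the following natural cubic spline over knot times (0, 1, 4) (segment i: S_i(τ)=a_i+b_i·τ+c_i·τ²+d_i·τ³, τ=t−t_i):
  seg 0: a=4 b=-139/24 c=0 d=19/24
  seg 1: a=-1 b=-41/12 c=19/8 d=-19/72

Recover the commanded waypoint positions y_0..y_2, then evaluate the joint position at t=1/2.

y_0 = S_0(0) = a_0 = 4
y_1 = S_1(0) = a_1 = -1
y_2 = S_1(3) = 3
t_q=1/2 is in segment 0 (τ=1/2); S_0(τ)=77/64

y_0=4 y_1=-1 y_2=3
S(1/2) = 77/64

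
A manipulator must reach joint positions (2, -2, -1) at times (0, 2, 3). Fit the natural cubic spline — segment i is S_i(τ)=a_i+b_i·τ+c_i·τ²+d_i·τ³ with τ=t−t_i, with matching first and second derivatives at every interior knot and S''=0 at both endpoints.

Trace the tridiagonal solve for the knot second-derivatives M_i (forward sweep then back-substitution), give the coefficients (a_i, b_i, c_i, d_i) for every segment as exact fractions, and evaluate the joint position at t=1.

  seg 0: a=2 b=-3 c=0 d=1/4
  seg 1: a=-2 b=0 c=3/2 d=-1/2
S(1) = -3/4

Δ: Δ0=-2, Δ1=1
row 1: diag=6, rhs=18; c'=1/6, d'=3
back: M1=3
M: M0=0, M1=3, M2=0
seg 0: a=2, c=M0/2=0, d=(M1−M0)/(6·2)=1/4, b=Δ0−h0·(2M0+M1)/6=-3
seg 1: a=-2, c=M1/2=3/2, d=(M2−M1)/(6·1)=-1/2, b=Δ1−h1·(2M1+M2)/6=0
t_q=1 → seg 0, τ=1; S=2+-3·τ+0·τ²+1/4·τ³=-3/4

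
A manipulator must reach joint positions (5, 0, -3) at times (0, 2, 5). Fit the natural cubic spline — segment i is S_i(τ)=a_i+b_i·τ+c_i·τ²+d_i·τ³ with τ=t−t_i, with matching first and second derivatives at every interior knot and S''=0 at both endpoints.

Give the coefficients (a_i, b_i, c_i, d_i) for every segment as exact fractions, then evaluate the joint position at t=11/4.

  seg 0: a=5 b=-14/5 c=0 d=3/40
  seg 1: a=0 b=-19/10 c=9/20 d=-1/20
S(11/4) = -1527/1280

Δ: Δ0=-5/2, Δ1=-1
row 1: diag=10, rhs=9; c'=3/10, d'=9/10
back: M1=9/10
M: M0=0, M1=9/10, M2=0
seg 0: a=5, c=M0/2=0, d=(M1−M0)/(6·2)=3/40, b=Δ0−h0·(2M0+M1)/6=-14/5
seg 1: a=0, c=M1/2=9/20, d=(M2−M1)/(6·3)=-1/20, b=Δ1−h1·(2M1+M2)/6=-19/10
t_q=11/4 → seg 1, τ=3/4; S=0+-19/10·τ+9/20·τ²+-1/20·τ³=-1527/1280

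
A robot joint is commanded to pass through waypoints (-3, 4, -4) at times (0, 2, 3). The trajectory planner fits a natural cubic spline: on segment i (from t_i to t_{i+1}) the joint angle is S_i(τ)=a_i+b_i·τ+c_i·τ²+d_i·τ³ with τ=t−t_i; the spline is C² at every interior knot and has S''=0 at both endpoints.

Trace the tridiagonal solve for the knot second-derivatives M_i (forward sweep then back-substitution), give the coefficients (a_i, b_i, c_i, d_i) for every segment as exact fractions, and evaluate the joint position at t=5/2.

Δ: Δ0=7/2, Δ1=-8
row 1: diag=6, rhs=-69; c'=1/6, d'=-23/2
back: M1=-23/2
M: M0=0, M1=-23/2, M2=0
seg 0: a=-3, c=M0/2=0, d=(M1−M0)/(6·2)=-23/24, b=Δ0−h0·(2M0+M1)/6=22/3
seg 1: a=4, c=M1/2=-23/4, d=(M2−M1)/(6·1)=23/12, b=Δ1−h1·(2M1+M2)/6=-25/6
t_q=5/2 → seg 1, τ=1/2; S=4+-25/6·τ+-23/4·τ²+23/12·τ³=23/32

  seg 0: a=-3 b=22/3 c=0 d=-23/24
  seg 1: a=4 b=-25/6 c=-23/4 d=23/12
S(5/2) = 23/32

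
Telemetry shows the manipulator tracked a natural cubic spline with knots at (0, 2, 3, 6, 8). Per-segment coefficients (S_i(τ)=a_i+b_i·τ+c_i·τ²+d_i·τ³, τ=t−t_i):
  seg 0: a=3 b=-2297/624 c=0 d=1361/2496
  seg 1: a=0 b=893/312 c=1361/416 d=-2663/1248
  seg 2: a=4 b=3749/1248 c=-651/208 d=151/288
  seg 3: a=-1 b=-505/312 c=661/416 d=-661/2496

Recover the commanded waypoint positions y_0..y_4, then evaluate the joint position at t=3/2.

y_0 = S_0(0) = a_0 = 3
y_1 = S_1(0) = a_1 = 0
y_2 = S_2(0) = a_2 = 4
y_3 = S_3(0) = a_3 = -1
y_4 = S_3(2) = 0
t_q=3/2 is in segment 0 (τ=3/2); S_0(τ)=-4535/6656

y_0=3 y_1=0 y_2=4 y_3=-1 y_4=0
S(3/2) = -4535/6656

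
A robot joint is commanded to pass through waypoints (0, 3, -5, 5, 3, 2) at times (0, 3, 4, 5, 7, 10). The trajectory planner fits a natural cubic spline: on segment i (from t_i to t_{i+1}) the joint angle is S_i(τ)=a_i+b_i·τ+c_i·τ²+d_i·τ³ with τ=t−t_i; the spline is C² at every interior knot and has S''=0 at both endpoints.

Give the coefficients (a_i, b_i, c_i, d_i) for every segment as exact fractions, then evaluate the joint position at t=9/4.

Δ: Δ0=1, Δ1=-8, Δ2=10, Δ3=-1, Δ4=-1/3
row 1: diag=8, rhs=-54; c'=1/8, d'=-27/4
row 2: denom=4−1·1/8=31/8; d'=(108−1·-27/4)/(31/8)=918/31
row 3: denom=6−1·8/31=178/31; d'=(-66−1·918/31)/(178/31)=-1482/89
row 4: denom=10−2·31/89=828/89; d'=(4−2·-1482/89)/(828/89)=830/207
back: M4=830/207
back: M3=-1482/89−31/89·830/207=-3736/207
back: M2=918/31−8/31·-3736/207=7094/207
back: M1=-27/4−1/8·7094/207=-2284/207
M: M0=0, M1=-2284/207, M2=7094/207, M3=-3736/207, M4=830/207, M5=0
seg 0: a=0, c=M0/2=0, d=(M1−M0)/(6·3)=-1142/1863, b=Δ0−h0·(2M0+M1)/6=1349/207
seg 1: a=3, c=M1/2=-1142/207, d=(M2−M1)/(6·1)=521/69, b=Δ1−h1·(2M1+M2)/6=-2077/207
seg 2: a=-5, c=M2/2=3547/207, d=(M3−M2)/(6·1)=-1805/207, b=Δ2−h2·(2M2+M3)/6=328/207
seg 3: a=5, c=M3/2=-1868/207, d=(M4−M3)/(6·2)=761/414, b=Δ3−h3·(2M3+M4)/6=223/23
seg 4: a=3, c=M4/2=415/207, d=(M5−M4)/(6·3)=-415/1863, b=Δ4−h4·(2M4+M5)/6=-899/207
t_q=9/4 → seg 0, τ=9/4; S=0+1349/207·τ+0·τ²+-1142/1863·τ³=5653/736

  seg 0: a=0 b=1349/207 c=0 d=-1142/1863
  seg 1: a=3 b=-2077/207 c=-1142/207 d=521/69
  seg 2: a=-5 b=328/207 c=3547/207 d=-1805/207
  seg 3: a=5 b=223/23 c=-1868/207 d=761/414
  seg 4: a=3 b=-899/207 c=415/207 d=-415/1863
S(9/4) = 5653/736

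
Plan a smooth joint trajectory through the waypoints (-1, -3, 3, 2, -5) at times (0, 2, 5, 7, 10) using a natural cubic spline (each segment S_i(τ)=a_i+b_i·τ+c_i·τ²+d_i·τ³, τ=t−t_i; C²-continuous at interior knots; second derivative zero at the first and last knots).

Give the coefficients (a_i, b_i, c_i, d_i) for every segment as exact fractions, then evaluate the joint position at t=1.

Δ: Δ0=-1, Δ1=2, Δ2=-1/2, Δ3=-7/3
row 1: diag=10, rhs=18; c'=3/10, d'=9/5
row 2: denom=10−3·3/10=91/10; d'=(-15−3·9/5)/(91/10)=-204/91
row 3: denom=10−2·20/91=870/91; d'=(-11−2·-204/91)/(870/91)=-593/870
back: M3=-593/870
back: M2=-204/91−20/91·-593/870=-182/87
back: M1=9/5−3/10·-182/87=352/145
M: M0=0, M1=352/145, M2=-182/87, M3=-593/870, M4=0
seg 0: a=-1, c=M0/2=0, d=(M1−M0)/(6·2)=88/435, b=Δ0−h0·(2M0+M1)/6=-787/435
seg 1: a=-3, c=M1/2=176/145, d=(M2−M1)/(6·3)=-983/3915, b=Δ1−h1·(2M1+M2)/6=269/435
seg 2: a=3, c=M2/2=-91/87, d=(M3−M2)/(6·2)=409/3480, b=Δ2−h2·(2M2+M3)/6=488/435
seg 3: a=2, c=M3/2=-593/1740, d=(M4−M3)/(6·3)=593/15660, b=Δ3−h3·(2M3+M4)/6=-479/290
t_q=1 → seg 0, τ=1; S=-1+-787/435·τ+0·τ²+88/435·τ³=-378/145

  seg 0: a=-1 b=-787/435 c=0 d=88/435
  seg 1: a=-3 b=269/435 c=176/145 d=-983/3915
  seg 2: a=3 b=488/435 c=-91/87 d=409/3480
  seg 3: a=2 b=-479/290 c=-593/1740 d=593/15660
S(1) = -378/145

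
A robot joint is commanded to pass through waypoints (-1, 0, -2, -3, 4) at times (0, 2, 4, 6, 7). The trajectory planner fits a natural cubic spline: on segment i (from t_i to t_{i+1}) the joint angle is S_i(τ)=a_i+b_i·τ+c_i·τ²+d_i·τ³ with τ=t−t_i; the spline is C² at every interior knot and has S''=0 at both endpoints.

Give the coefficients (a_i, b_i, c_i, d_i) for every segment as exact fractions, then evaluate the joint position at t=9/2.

  seg 0: a=-1 b=31/41 c=0 d=-21/328
  seg 1: a=0 b=-1/82 c=-63/164 d=-9/164
  seg 2: a=-2 b=-181/82 c=-117/164 d=257/328
  seg 3: a=-3 b=178/41 c=327/82 d=-109/82
S(9/2) = -8355/2624

Δ: Δ0=1/2, Δ1=-1, Δ2=-1/2, Δ3=7
row 1: diag=8, rhs=-9; c'=1/4, d'=-9/8
row 2: denom=8−2·1/4=15/2; d'=(3−2·-9/8)/(15/2)=7/10
row 3: denom=6−2·4/15=82/15; d'=(45−2·7/10)/(82/15)=327/41
back: M3=327/41
back: M2=7/10−4/15·327/41=-117/82
back: M1=-9/8−1/4·-117/82=-63/82
M: M0=0, M1=-63/82, M2=-117/82, M3=327/41, M4=0
seg 0: a=-1, c=M0/2=0, d=(M1−M0)/(6·2)=-21/328, b=Δ0−h0·(2M0+M1)/6=31/41
seg 1: a=0, c=M1/2=-63/164, d=(M2−M1)/(6·2)=-9/164, b=Δ1−h1·(2M1+M2)/6=-1/82
seg 2: a=-2, c=M2/2=-117/164, d=(M3−M2)/(6·2)=257/328, b=Δ2−h2·(2M2+M3)/6=-181/82
seg 3: a=-3, c=M3/2=327/82, d=(M4−M3)/(6·1)=-109/82, b=Δ3−h3·(2M3+M4)/6=178/41
t_q=9/2 → seg 2, τ=1/2; S=-2+-181/82·τ+-117/164·τ²+257/328·τ³=-8355/2624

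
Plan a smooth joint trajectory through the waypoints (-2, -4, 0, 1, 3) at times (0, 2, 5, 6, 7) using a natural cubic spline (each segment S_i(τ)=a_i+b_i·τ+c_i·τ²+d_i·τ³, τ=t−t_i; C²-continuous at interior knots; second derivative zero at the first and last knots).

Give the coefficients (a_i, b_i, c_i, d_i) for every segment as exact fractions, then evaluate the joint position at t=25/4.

  seg 0: a=-2 b=-649/411 c=0 d=119/822
  seg 1: a=-4 b=65/411 c=119/137 d=-196/1233
  seg 2: a=0 b=443/411 c=-77/137 d=199/411
  seg 3: a=1 b=578/411 c=122/137 d=-122/411
S(25/4) = 6149/4384

Δ: Δ0=-1, Δ1=4/3, Δ2=1, Δ3=2
row 1: diag=10, rhs=14; c'=3/10, d'=7/5
row 2: denom=8−3·3/10=71/10; d'=(-2−3·7/5)/(71/10)=-62/71
row 3: denom=4−1·10/71=274/71; d'=(6−1·-62/71)/(274/71)=244/137
back: M3=244/137
back: M2=-62/71−10/71·244/137=-154/137
back: M1=7/5−3/10·-154/137=238/137
M: M0=0, M1=238/137, M2=-154/137, M3=244/137, M4=0
seg 0: a=-2, c=M0/2=0, d=(M1−M0)/(6·2)=119/822, b=Δ0−h0·(2M0+M1)/6=-649/411
seg 1: a=-4, c=M1/2=119/137, d=(M2−M1)/(6·3)=-196/1233, b=Δ1−h1·(2M1+M2)/6=65/411
seg 2: a=0, c=M2/2=-77/137, d=(M3−M2)/(6·1)=199/411, b=Δ2−h2·(2M2+M3)/6=443/411
seg 3: a=1, c=M3/2=122/137, d=(M4−M3)/(6·1)=-122/411, b=Δ3−h3·(2M3+M4)/6=578/411
t_q=25/4 → seg 3, τ=1/4; S=1+578/411·τ+122/137·τ²+-122/411·τ³=6149/4384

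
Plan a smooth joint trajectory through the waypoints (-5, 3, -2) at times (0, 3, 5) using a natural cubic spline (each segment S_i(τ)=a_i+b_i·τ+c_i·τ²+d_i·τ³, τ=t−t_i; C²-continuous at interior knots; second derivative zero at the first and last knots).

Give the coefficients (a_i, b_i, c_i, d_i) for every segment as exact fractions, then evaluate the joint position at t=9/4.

Δ: Δ0=8/3, Δ1=-5/2
row 1: diag=10, rhs=-31; c'=1/5, d'=-31/10
back: M1=-31/10
M: M0=0, M1=-31/10, M2=0
seg 0: a=-5, c=M0/2=0, d=(M1−M0)/(6·3)=-31/180, b=Δ0−h0·(2M0+M1)/6=253/60
seg 1: a=3, c=M1/2=-31/20, d=(M2−M1)/(6·2)=31/120, b=Δ1−h1·(2M1+M2)/6=-13/30
t_q=9/4 → seg 0, τ=9/4; S=-5+253/60·τ+0·τ²+-31/180·τ³=3233/1280

  seg 0: a=-5 b=253/60 c=0 d=-31/180
  seg 1: a=3 b=-13/30 c=-31/20 d=31/120
S(9/4) = 3233/1280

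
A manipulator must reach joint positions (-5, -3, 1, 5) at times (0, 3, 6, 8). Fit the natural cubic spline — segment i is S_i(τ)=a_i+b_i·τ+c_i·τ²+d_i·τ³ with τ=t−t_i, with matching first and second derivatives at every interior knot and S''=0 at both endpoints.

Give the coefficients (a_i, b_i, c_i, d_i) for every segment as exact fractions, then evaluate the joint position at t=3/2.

Δ: Δ0=2/3, Δ1=4/3, Δ2=2
row 1: diag=12, rhs=4; c'=1/4, d'=1/3
row 2: denom=10−3·1/4=37/4; d'=(4−3·1/3)/(37/4)=12/37
back: M2=12/37
back: M1=1/3−1/4·12/37=28/111
M: M0=0, M1=28/111, M2=12/37, M3=0
seg 0: a=-5, c=M0/2=0, d=(M1−M0)/(6·3)=14/999, b=Δ0−h0·(2M0+M1)/6=20/37
seg 1: a=-3, c=M1/2=14/111, d=(M2−M1)/(6·3)=4/999, b=Δ1−h1·(2M1+M2)/6=34/37
seg 2: a=1, c=M2/2=6/37, d=(M3−M2)/(6·2)=-1/37, b=Δ2−h2·(2M2+M3)/6=66/37
t_q=3/2 → seg 0, τ=3/2; S=-5+20/37·τ+0·τ²+14/999·τ³=-613/148

  seg 0: a=-5 b=20/37 c=0 d=14/999
  seg 1: a=-3 b=34/37 c=14/111 d=4/999
  seg 2: a=1 b=66/37 c=6/37 d=-1/37
S(3/2) = -613/148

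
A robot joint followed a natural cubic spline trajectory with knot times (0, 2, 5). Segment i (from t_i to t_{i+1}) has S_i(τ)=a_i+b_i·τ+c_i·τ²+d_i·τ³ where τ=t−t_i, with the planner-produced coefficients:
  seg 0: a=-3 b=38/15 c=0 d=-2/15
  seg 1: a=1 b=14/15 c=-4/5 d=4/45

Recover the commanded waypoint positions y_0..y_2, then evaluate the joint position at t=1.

y_0 = S_0(0) = a_0 = -3
y_1 = S_1(0) = a_1 = 1
y_2 = S_1(3) = -1
t_q=1 is in segment 0 (τ=1); S_0(τ)=-3/5

y_0=-3 y_1=1 y_2=-1
S(1) = -3/5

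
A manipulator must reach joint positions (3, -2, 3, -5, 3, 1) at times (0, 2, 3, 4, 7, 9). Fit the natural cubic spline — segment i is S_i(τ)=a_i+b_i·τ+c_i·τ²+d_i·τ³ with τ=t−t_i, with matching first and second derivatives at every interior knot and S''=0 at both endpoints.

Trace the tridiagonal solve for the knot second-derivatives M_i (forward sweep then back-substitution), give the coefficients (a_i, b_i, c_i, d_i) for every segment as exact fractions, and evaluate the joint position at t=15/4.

Δ: Δ0=-5/2, Δ1=5, Δ2=-8, Δ3=8/3, Δ4=-1
row 1: diag=6, rhs=45; c'=1/6, d'=15/2
row 2: denom=4−1·1/6=23/6; d'=(-78−1·15/2)/(23/6)=-513/23
row 3: denom=8−1·6/23=178/23; d'=(64−1·-513/23)/(178/23)=1985/178
row 4: denom=10−3·69/178=1573/178; d'=(-22−3·1985/178)/(1573/178)=-9871/1573
back: M4=-9871/1573
back: M3=1985/178−69/178·-9871/1573=21368/1573
back: M2=-513/23−6/23·21368/1573=-40659/1573
back: M1=15/2−1/6·-40659/1573=18574/1573
M: M0=0, M1=18574/1573, M2=-40659/1573, M3=21368/1573, M4=-9871/1573, M5=0
seg 0: a=3, c=M0/2=0, d=(M1−M0)/(6·2)=9287/9438, b=Δ0−h0·(2M0+M1)/6=-60743/9438
seg 1: a=-2, c=M1/2=9287/1573, d=(M2−M1)/(6·1)=-59233/9438, b=Δ1−h1·(2M1+M2)/6=50701/9438
seg 2: a=3, c=M2/2=-40659/3146, d=(M3−M2)/(6·1)=62027/9438, b=Δ2−h2·(2M2+M3)/6=-707/429
seg 3: a=-5, c=M3/2=10684/1573, d=(M4−M3)/(6·3)=-267/242, b=Δ3−h3·(2M3+M4)/6=-73427/9438
seg 4: a=3, c=M4/2=-9871/3146, d=(M5−M4)/(6·2)=9871/18876, b=Δ4−h4·(2M4+M5)/6=15023/4719
t_q=15/4 → seg 2, τ=3/4; S=3+-707/429·τ+-40659/3146·τ²+62027/9438·τ³=-550313/201344

  seg 0: a=3 b=-60743/9438 c=0 d=9287/9438
  seg 1: a=-2 b=50701/9438 c=9287/1573 d=-59233/9438
  seg 2: a=3 b=-707/429 c=-40659/3146 d=62027/9438
  seg 3: a=-5 b=-73427/9438 c=10684/1573 d=-267/242
  seg 4: a=3 b=15023/4719 c=-9871/3146 d=9871/18876
S(15/4) = -550313/201344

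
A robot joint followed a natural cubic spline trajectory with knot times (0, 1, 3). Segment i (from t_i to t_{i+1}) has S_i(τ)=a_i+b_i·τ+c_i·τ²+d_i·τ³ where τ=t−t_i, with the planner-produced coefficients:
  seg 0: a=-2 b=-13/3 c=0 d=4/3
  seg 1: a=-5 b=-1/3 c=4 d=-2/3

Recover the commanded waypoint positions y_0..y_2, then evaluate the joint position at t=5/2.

y_0=-2 y_1=-5 y_2=5
S(5/2) = 5/4

y_0 = S_0(0) = a_0 = -2
y_1 = S_1(0) = a_1 = -5
y_2 = S_1(2) = 5
t_q=5/2 is in segment 1 (τ=3/2); S_1(τ)=5/4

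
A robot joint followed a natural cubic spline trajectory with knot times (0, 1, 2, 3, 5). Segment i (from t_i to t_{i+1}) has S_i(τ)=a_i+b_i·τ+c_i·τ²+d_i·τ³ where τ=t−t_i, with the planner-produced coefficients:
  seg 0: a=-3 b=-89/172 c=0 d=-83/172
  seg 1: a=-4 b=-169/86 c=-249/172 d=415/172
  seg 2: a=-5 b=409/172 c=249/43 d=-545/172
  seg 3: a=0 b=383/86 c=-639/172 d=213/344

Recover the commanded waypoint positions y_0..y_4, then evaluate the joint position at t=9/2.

y_0=-3 y_1=-4 y_2=-5 y_3=0 y_4=-1
S(9/2) = 1131/2752

y_0 = S_0(0) = a_0 = -3
y_1 = S_1(0) = a_1 = -4
y_2 = S_2(0) = a_2 = -5
y_3 = S_3(0) = a_3 = 0
y_4 = S_3(2) = -1
t_q=9/2 is in segment 3 (τ=3/2); S_3(τ)=1131/2752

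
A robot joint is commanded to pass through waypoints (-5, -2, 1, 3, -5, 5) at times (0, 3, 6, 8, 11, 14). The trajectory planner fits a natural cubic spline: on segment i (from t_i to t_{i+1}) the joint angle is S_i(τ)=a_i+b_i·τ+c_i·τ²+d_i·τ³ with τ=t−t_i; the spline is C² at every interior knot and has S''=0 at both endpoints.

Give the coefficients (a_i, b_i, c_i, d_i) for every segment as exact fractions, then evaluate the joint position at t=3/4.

Δ: Δ0=1, Δ1=1, Δ2=1, Δ3=-8/3, Δ4=10/3
row 1: diag=12, rhs=0; c'=1/4, d'=0
row 2: denom=10−3·1/4=37/4; d'=(0−3·0)/(37/4)=0
row 3: denom=10−2·8/37=354/37; d'=(-22−2·0)/(354/37)=-407/177
row 4: denom=12−3·37/118=1305/118; d'=(36−3·-407/177)/(1305/118)=5062/1305
back: M4=5062/1305
back: M3=-407/177−37/118·5062/1305=-4588/1305
back: M2=0−8/37·-4588/1305=992/1305
back: M1=0−1/4·992/1305=-248/1305
M: M0=0, M1=-248/1305, M2=992/1305, M3=-4588/1305, M4=5062/1305, M5=0
seg 0: a=-5, c=M0/2=0, d=(M1−M0)/(6·3)=-124/11745, b=Δ0−h0·(2M0+M1)/6=1429/1305
seg 1: a=-2, c=M1/2=-124/1305, d=(M2−M1)/(6·3)=124/2349, b=Δ1−h1·(2M1+M2)/6=1057/1305
seg 2: a=1, c=M2/2=496/1305, d=(M3−M2)/(6·2)=-31/87, b=Δ2−h2·(2M2+M3)/6=2173/1305
seg 3: a=3, c=M3/2=-2294/1305, d=(M4−M3)/(6·3)=965/2349, b=Δ3−h3·(2M3+M4)/6=-1423/1305
seg 4: a=-5, c=M4/2=2531/1305, d=(M5−M4)/(6·3)=-2531/11745, b=Δ4−h4·(2M4+M5)/6=-712/1305
t_q=3/4 → seg 0, τ=3/4; S=-5+1429/1305·τ+0·τ²+-124/11745·τ³=-1941/464

  seg 0: a=-5 b=1429/1305 c=0 d=-124/11745
  seg 1: a=-2 b=1057/1305 c=-124/1305 d=124/2349
  seg 2: a=1 b=2173/1305 c=496/1305 d=-31/87
  seg 3: a=3 b=-1423/1305 c=-2294/1305 d=965/2349
  seg 4: a=-5 b=-712/1305 c=2531/1305 d=-2531/11745
S(3/4) = -1941/464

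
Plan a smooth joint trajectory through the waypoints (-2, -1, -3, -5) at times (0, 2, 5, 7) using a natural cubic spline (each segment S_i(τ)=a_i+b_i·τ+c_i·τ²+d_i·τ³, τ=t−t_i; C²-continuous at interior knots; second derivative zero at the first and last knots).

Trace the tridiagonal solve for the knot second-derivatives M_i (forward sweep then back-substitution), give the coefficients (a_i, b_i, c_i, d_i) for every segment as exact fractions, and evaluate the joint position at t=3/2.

  seg 0: a=-2 b=401/546 c=0 d=-16/273
  seg 1: a=-1 b=17/546 c=-32/91 d=5/126
  seg 2: a=-3 b=-275/273 c=1/182 d=-1/1092
S(3/2) = -57/52

Δ: Δ0=1/2, Δ1=-2/3, Δ2=-1
row 1: diag=10, rhs=-7; c'=3/10, d'=-7/10
row 2: denom=10−3·3/10=91/10; d'=(-2−3·-7/10)/(91/10)=1/91
back: M2=1/91
back: M1=-7/10−3/10·1/91=-64/91
M: M0=0, M1=-64/91, M2=1/91, M3=0
seg 0: a=-2, c=M0/2=0, d=(M1−M0)/(6·2)=-16/273, b=Δ0−h0·(2M0+M1)/6=401/546
seg 1: a=-1, c=M1/2=-32/91, d=(M2−M1)/(6·3)=5/126, b=Δ1−h1·(2M1+M2)/6=17/546
seg 2: a=-3, c=M2/2=1/182, d=(M3−M2)/(6·2)=-1/1092, b=Δ2−h2·(2M2+M3)/6=-275/273
t_q=3/2 → seg 0, τ=3/2; S=-2+401/546·τ+0·τ²+-16/273·τ³=-57/52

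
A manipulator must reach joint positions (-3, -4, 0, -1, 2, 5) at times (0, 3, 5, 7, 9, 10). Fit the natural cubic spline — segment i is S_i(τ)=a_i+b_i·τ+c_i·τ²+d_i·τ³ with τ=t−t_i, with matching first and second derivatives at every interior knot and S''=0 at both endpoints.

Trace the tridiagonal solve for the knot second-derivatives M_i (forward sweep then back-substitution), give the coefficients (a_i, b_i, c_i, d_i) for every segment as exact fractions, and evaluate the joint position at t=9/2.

  seg 0: a=-3 b=-1537/1164 c=0 d=383/3492
  seg 1: a=-4 b=955/582 c=383/388 d=-235/582
  seg 2: a=0 b=433/582 c=-557/388 d=947/2328
  seg 3: a=-1 b=-34/291 c=195/194 d=-229/2328
  seg 4: a=2 b=1585/582 c=161/388 d=-161/1164
S(9/2) = -66/97

Δ: Δ0=-1/3, Δ1=2, Δ2=-1/2, Δ3=3/2, Δ4=3
row 1: diag=10, rhs=14; c'=1/5, d'=7/5
row 2: denom=8−2·1/5=38/5; d'=(-15−2·7/5)/(38/5)=-89/38
row 3: denom=8−2·5/19=142/19; d'=(12−2·-89/38)/(142/19)=317/142
row 4: denom=6−2·19/71=388/71; d'=(9−2·317/142)/(388/71)=161/194
back: M4=161/194
back: M3=317/142−19/71·161/194=195/97
back: M2=-89/38−5/19·195/97=-557/194
back: M1=7/5−1/5·-557/194=383/194
M: M0=0, M1=383/194, M2=-557/194, M3=195/97, M4=161/194, M5=0
seg 0: a=-3, c=M0/2=0, d=(M1−M0)/(6·3)=383/3492, b=Δ0−h0·(2M0+M1)/6=-1537/1164
seg 1: a=-4, c=M1/2=383/388, d=(M2−M1)/(6·2)=-235/582, b=Δ1−h1·(2M1+M2)/6=955/582
seg 2: a=0, c=M2/2=-557/388, d=(M3−M2)/(6·2)=947/2328, b=Δ2−h2·(2M2+M3)/6=433/582
seg 3: a=-1, c=M3/2=195/194, d=(M4−M3)/(6·2)=-229/2328, b=Δ3−h3·(2M3+M4)/6=-34/291
seg 4: a=2, c=M4/2=161/388, d=(M5−M4)/(6·1)=-161/1164, b=Δ4−h4·(2M4+M5)/6=1585/582
t_q=9/2 → seg 1, τ=3/2; S=-4+955/582·τ+383/388·τ²+-235/582·τ³=-66/97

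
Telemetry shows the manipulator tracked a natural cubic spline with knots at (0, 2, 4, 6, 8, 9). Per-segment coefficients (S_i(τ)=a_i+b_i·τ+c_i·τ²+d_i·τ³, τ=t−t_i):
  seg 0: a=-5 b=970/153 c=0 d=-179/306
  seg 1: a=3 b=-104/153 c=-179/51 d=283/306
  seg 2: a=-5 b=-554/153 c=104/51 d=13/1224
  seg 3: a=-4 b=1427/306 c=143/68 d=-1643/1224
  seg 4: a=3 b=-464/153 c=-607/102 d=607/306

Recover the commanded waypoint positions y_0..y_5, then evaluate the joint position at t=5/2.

y_0 = S_0(0) = a_0 = -5
y_1 = S_1(0) = a_1 = 3
y_2 = S_2(0) = a_2 = -5
y_3 = S_3(0) = a_3 = -4
y_4 = S_4(0) = a_4 = 3
y_5 = S_4(1) = -4
t_q=5/2 is in segment 1 (τ=1/2); S_1(τ)=1549/816

y_0=-5 y_1=3 y_2=-5 y_3=-4 y_4=3 y_5=-4
S(5/2) = 1549/816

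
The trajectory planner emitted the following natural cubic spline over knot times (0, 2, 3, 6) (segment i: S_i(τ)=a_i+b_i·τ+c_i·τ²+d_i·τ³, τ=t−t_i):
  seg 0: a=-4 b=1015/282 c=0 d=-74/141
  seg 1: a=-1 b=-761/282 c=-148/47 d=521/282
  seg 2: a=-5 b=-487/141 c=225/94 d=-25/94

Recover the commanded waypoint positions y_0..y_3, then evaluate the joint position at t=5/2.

y_0=-4 y_1=-1 y_2=-5 y_3=-1
S(5/2) = -2185/752

y_0 = S_0(0) = a_0 = -4
y_1 = S_1(0) = a_1 = -1
y_2 = S_2(0) = a_2 = -5
y_3 = S_2(3) = -1
t_q=5/2 is in segment 1 (τ=1/2); S_1(τ)=-2185/752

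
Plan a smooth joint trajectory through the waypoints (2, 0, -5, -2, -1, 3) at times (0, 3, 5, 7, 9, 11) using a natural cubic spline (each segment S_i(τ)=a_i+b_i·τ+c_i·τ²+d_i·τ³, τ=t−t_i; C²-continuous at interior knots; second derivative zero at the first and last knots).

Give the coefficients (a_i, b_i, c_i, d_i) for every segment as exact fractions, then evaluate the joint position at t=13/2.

  seg 0: a=2 b=907/3180 c=0 d=-1009/9540
  seg 1: a=0 b=-4087/1590 c=-1009/1060 d=3139/6360
  seg 2: a=-5 b=-362/795 c=213/106 d=-3281/6360
  seg 3: a=-2 b=2213/1590 c=-1151/1060 d=407/1272
  seg 4: a=-1 b=706/795 c=221/265 d=-221/1590
S(13/2) = -49233/16960

Δ: Δ0=-2/3, Δ1=-5/2, Δ2=3/2, Δ3=1/2, Δ4=2
row 1: diag=10, rhs=-11; c'=1/5, d'=-11/10
row 2: denom=8−2·1/5=38/5; d'=(24−2·-11/10)/(38/5)=131/38
row 3: denom=8−2·5/19=142/19; d'=(-6−2·131/38)/(142/19)=-245/142
row 4: denom=8−2·19/71=530/71; d'=(9−2·-245/142)/(530/71)=442/265
back: M4=442/265
back: M3=-245/142−19/71·442/265=-1151/530
back: M2=131/38−5/19·-1151/530=213/53
back: M1=-11/10−1/5·213/53=-1009/530
M: M0=0, M1=-1009/530, M2=213/53, M3=-1151/530, M4=442/265, M5=0
seg 0: a=2, c=M0/2=0, d=(M1−M0)/(6·3)=-1009/9540, b=Δ0−h0·(2M0+M1)/6=907/3180
seg 1: a=0, c=M1/2=-1009/1060, d=(M2−M1)/(6·2)=3139/6360, b=Δ1−h1·(2M1+M2)/6=-4087/1590
seg 2: a=-5, c=M2/2=213/106, d=(M3−M2)/(6·2)=-3281/6360, b=Δ2−h2·(2M2+M3)/6=-362/795
seg 3: a=-2, c=M3/2=-1151/1060, d=(M4−M3)/(6·2)=407/1272, b=Δ3−h3·(2M3+M4)/6=2213/1590
seg 4: a=-1, c=M4/2=221/265, d=(M5−M4)/(6·2)=-221/1590, b=Δ4−h4·(2M4+M5)/6=706/795
t_q=13/2 → seg 2, τ=3/2; S=-5+-362/795·τ+213/106·τ²+-3281/6360·τ³=-49233/16960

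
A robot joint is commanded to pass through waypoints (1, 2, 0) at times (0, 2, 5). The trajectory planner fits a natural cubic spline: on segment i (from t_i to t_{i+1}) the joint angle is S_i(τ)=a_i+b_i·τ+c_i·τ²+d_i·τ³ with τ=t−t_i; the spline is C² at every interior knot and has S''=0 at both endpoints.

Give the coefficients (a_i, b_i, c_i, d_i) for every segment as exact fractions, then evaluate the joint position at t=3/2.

  seg 0: a=1 b=11/15 c=0 d=-7/120
  seg 1: a=2 b=1/30 c=-7/20 d=7/180
S(3/2) = 609/320

Δ: Δ0=1/2, Δ1=-2/3
row 1: diag=10, rhs=-7; c'=3/10, d'=-7/10
back: M1=-7/10
M: M0=0, M1=-7/10, M2=0
seg 0: a=1, c=M0/2=0, d=(M1−M0)/(6·2)=-7/120, b=Δ0−h0·(2M0+M1)/6=11/15
seg 1: a=2, c=M1/2=-7/20, d=(M2−M1)/(6·3)=7/180, b=Δ1−h1·(2M1+M2)/6=1/30
t_q=3/2 → seg 0, τ=3/2; S=1+11/15·τ+0·τ²+-7/120·τ³=609/320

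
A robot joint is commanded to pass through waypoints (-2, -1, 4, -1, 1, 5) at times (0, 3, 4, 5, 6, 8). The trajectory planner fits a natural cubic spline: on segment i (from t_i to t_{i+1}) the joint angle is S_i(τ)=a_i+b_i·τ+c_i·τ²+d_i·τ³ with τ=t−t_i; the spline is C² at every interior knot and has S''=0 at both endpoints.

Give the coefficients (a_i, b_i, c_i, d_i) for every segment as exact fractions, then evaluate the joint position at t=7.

Δ: Δ0=1/3, Δ1=5, Δ2=-5, Δ3=2, Δ4=2
row 1: diag=8, rhs=28; c'=1/8, d'=7/2
row 2: denom=4−1·1/8=31/8; d'=(-60−1·7/2)/(31/8)=-508/31
row 3: denom=4−1·8/31=116/31; d'=(42−1·-508/31)/(116/31)=905/58
row 4: denom=6−1·31/116=665/116; d'=(0−1·905/58)/(665/116)=-362/133
back: M4=-362/133
back: M3=905/58−31/116·-362/133=2172/133
back: M2=-508/31−8/31·2172/133=-2740/133
back: M1=7/2−1/8·-2740/133=808/133
M: M0=0, M1=808/133, M2=-2740/133, M3=2172/133, M4=-362/133, M5=0
seg 0: a=-2, c=M0/2=0, d=(M1−M0)/(6·3)=404/1197, b=Δ0−h0·(2M0+M1)/6=-1079/399
seg 1: a=-1, c=M1/2=404/133, d=(M2−M1)/(6·1)=-1774/399, b=Δ1−h1·(2M1+M2)/6=2557/399
seg 2: a=4, c=M2/2=-1370/133, d=(M3−M2)/(6·1)=2456/399, b=Δ2−h2·(2M2+M3)/6=-341/399
seg 3: a=-1, c=M3/2=1086/133, d=(M4−M3)/(6·1)=-181/57, b=Δ3−h3·(2M3+M4)/6=-1193/399
seg 4: a=1, c=M4/2=-181/133, d=(M5−M4)/(6·2)=181/798, b=Δ4−h4·(2M4+M5)/6=1522/399
t_q=7 → seg 4, τ=1; S=1+1522/399·τ+-181/133·τ²+181/798·τ³=979/266

  seg 0: a=-2 b=-1079/399 c=0 d=404/1197
  seg 1: a=-1 b=2557/399 c=404/133 d=-1774/399
  seg 2: a=4 b=-341/399 c=-1370/133 d=2456/399
  seg 3: a=-1 b=-1193/399 c=1086/133 d=-181/57
  seg 4: a=1 b=1522/399 c=-181/133 d=181/798
S(7) = 979/266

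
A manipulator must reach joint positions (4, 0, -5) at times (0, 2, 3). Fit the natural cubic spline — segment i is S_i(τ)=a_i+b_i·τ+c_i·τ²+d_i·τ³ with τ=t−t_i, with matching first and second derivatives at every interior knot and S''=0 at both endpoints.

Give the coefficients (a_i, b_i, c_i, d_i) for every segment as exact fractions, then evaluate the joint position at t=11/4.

Δ: Δ0=-2, Δ1=-5
row 1: diag=6, rhs=-18; c'=1/6, d'=-3
back: M1=-3
M: M0=0, M1=-3, M2=0
seg 0: a=4, c=M0/2=0, d=(M1−M0)/(6·2)=-1/4, b=Δ0−h0·(2M0+M1)/6=-1
seg 1: a=0, c=M1/2=-3/2, d=(M2−M1)/(6·1)=1/2, b=Δ1−h1·(2M1+M2)/6=-4
t_q=11/4 → seg 1, τ=3/4; S=0+-4·τ+-3/2·τ²+1/2·τ³=-465/128

  seg 0: a=4 b=-1 c=0 d=-1/4
  seg 1: a=0 b=-4 c=-3/2 d=1/2
S(11/4) = -465/128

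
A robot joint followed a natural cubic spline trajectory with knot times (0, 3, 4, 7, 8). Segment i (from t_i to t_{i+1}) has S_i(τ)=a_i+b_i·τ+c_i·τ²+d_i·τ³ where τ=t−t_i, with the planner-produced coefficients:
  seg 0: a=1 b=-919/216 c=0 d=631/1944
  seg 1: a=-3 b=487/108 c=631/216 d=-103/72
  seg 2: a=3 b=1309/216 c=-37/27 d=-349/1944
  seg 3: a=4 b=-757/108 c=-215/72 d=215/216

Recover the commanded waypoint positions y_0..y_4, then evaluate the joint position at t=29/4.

y_0=1 y_1=-3 y_2=3 y_3=4 y_4=-5
S(29/4) = 9569/4608

y_0 = S_0(0) = a_0 = 1
y_1 = S_1(0) = a_1 = -3
y_2 = S_2(0) = a_2 = 3
y_3 = S_3(0) = a_3 = 4
y_4 = S_3(1) = -5
t_q=29/4 is in segment 3 (τ=1/4); S_3(τ)=9569/4608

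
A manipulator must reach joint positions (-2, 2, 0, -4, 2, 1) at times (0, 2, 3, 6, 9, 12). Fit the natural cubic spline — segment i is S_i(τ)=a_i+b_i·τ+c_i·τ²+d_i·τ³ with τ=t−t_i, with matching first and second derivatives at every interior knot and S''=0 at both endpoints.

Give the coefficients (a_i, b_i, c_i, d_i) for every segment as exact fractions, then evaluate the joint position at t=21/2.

Δ: Δ0=2, Δ1=-2, Δ2=-4/3, Δ3=2, Δ4=-1/3
row 1: diag=6, rhs=-24; c'=1/6, d'=-4
row 2: denom=8−1·1/6=47/6; d'=(4−1·-4)/(47/6)=48/47
row 3: denom=12−3·18/47=510/47; d'=(20−3·48/47)/(510/47)=398/255
row 4: denom=12−3·47/170=1899/170; d'=(-14−3·398/255)/(1899/170)=-3176/1899
back: M4=-3176/1899
back: M3=398/255−47/170·-3176/1899=3842/1899
back: M2=48/47−18/47·3842/1899=52/211
back: M1=-4−1/6·52/211=-2558/633
M: M0=0, M1=-2558/633, M2=52/211, M3=3842/1899, M4=-3176/1899, M5=0
seg 0: a=-2, c=M0/2=0, d=(M1−M0)/(6·2)=-1279/3798, b=Δ0−h0·(2M0+M1)/6=6356/1899
seg 1: a=2, c=M1/2=-1279/633, d=(M2−M1)/(6·1)=1357/1899, b=Δ1−h1·(2M1+M2)/6=-1318/1899
seg 2: a=0, c=M2/2=26/211, d=(M3−M2)/(6·3)=1687/17091, b=Δ2−h2·(2M2+M3)/6=-4921/1899
seg 3: a=-4, c=M3/2=1921/1899, d=(M4−M3)/(6·3)=-3509/17091, b=Δ3−h3·(2M3+M4)/6=1544/1899
seg 4: a=2, c=M4/2=-1588/1899, d=(M5−M4)/(6·3)=1588/17091, b=Δ4−h4·(2M4+M5)/6=2543/1899
t_q=21/2 → seg 4, τ=3/2; S=2+2543/1899·τ+-1588/1899·τ²+1588/17091·τ³=515/211

  seg 0: a=-2 b=6356/1899 c=0 d=-1279/3798
  seg 1: a=2 b=-1318/1899 c=-1279/633 d=1357/1899
  seg 2: a=0 b=-4921/1899 c=26/211 d=1687/17091
  seg 3: a=-4 b=1544/1899 c=1921/1899 d=-3509/17091
  seg 4: a=2 b=2543/1899 c=-1588/1899 d=1588/17091
S(21/2) = 515/211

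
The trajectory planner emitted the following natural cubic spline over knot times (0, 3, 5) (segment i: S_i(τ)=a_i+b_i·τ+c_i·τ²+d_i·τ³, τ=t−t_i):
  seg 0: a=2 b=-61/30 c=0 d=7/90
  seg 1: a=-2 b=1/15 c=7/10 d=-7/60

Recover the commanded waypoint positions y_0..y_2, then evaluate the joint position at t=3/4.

y_0 = S_0(0) = a_0 = 2
y_1 = S_1(0) = a_1 = -2
y_2 = S_1(2) = 0
t_q=3/4 is in segment 0 (τ=3/4); S_0(τ)=65/128

y_0=2 y_1=-2 y_2=0
S(3/4) = 65/128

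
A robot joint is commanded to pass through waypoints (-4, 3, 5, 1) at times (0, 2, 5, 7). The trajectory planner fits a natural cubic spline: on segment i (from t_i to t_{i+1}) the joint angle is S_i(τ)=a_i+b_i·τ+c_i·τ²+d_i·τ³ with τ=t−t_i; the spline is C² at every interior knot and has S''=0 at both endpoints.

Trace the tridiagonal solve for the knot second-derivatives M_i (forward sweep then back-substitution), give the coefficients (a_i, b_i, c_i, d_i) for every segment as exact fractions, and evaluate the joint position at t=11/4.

  seg 0: a=-4 b=2155/546 c=0 d=-61/546
  seg 1: a=3 b=1423/546 c=-61/91 d=1/126
  seg 2: a=5 b=-328/273 c=-109/182 d=109/1092
S(11/4) = 53359/11648

Δ: Δ0=7/2, Δ1=2/3, Δ2=-2
row 1: diag=10, rhs=-17; c'=3/10, d'=-17/10
row 2: denom=10−3·3/10=91/10; d'=(-16−3·-17/10)/(91/10)=-109/91
back: M2=-109/91
back: M1=-17/10−3/10·-109/91=-122/91
M: M0=0, M1=-122/91, M2=-109/91, M3=0
seg 0: a=-4, c=M0/2=0, d=(M1−M0)/(6·2)=-61/546, b=Δ0−h0·(2M0+M1)/6=2155/546
seg 1: a=3, c=M1/2=-61/91, d=(M2−M1)/(6·3)=1/126, b=Δ1−h1·(2M1+M2)/6=1423/546
seg 2: a=5, c=M2/2=-109/182, d=(M3−M2)/(6·2)=109/1092, b=Δ2−h2·(2M2+M3)/6=-328/273
t_q=11/4 → seg 1, τ=3/4; S=3+1423/546·τ+-61/91·τ²+1/126·τ³=53359/11648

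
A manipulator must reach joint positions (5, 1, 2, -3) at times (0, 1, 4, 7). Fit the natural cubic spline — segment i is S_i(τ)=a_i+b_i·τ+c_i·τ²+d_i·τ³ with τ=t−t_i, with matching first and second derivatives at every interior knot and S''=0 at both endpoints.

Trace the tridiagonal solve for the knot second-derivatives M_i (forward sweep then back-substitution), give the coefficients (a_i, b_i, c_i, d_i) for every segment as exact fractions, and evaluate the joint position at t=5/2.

  seg 0: a=5 b=-14/3 c=0 d=2/3
  seg 1: a=1 b=-8/3 c=2 d=-1/3
  seg 2: a=2 b=1/3 c=-1 d=1/9
S(5/2) = 3/8

Δ: Δ0=-4, Δ1=1/3, Δ2=-5/3
row 1: diag=8, rhs=26; c'=3/8, d'=13/4
row 2: denom=12−3·3/8=87/8; d'=(-12−3·13/4)/(87/8)=-2
back: M2=-2
back: M1=13/4−3/8·-2=4
M: M0=0, M1=4, M2=-2, M3=0
seg 0: a=5, c=M0/2=0, d=(M1−M0)/(6·1)=2/3, b=Δ0−h0·(2M0+M1)/6=-14/3
seg 1: a=1, c=M1/2=2, d=(M2−M1)/(6·3)=-1/3, b=Δ1−h1·(2M1+M2)/6=-8/3
seg 2: a=2, c=M2/2=-1, d=(M3−M2)/(6·3)=1/9, b=Δ2−h2·(2M2+M3)/6=1/3
t_q=5/2 → seg 1, τ=3/2; S=1+-8/3·τ+2·τ²+-1/3·τ³=3/8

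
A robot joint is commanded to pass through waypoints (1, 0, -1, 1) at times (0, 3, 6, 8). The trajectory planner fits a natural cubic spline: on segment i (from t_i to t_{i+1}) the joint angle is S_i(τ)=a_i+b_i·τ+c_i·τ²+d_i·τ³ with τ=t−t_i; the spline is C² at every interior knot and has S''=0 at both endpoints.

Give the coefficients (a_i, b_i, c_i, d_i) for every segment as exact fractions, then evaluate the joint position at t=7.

  seg 0: a=1 b=-25/111 c=0 d=-4/333
  seg 1: a=0 b=-61/111 c=-4/37 d=20/333
  seg 2: a=-1 b=47/111 c=16/37 d=-8/111
S(7) = -8/37

Δ: Δ0=-1/3, Δ1=-1/3, Δ2=1
row 1: diag=12, rhs=0; c'=1/4, d'=0
row 2: denom=10−3·1/4=37/4; d'=(8−3·0)/(37/4)=32/37
back: M2=32/37
back: M1=0−1/4·32/37=-8/37
M: M0=0, M1=-8/37, M2=32/37, M3=0
seg 0: a=1, c=M0/2=0, d=(M1−M0)/(6·3)=-4/333, b=Δ0−h0·(2M0+M1)/6=-25/111
seg 1: a=0, c=M1/2=-4/37, d=(M2−M1)/(6·3)=20/333, b=Δ1−h1·(2M1+M2)/6=-61/111
seg 2: a=-1, c=M2/2=16/37, d=(M3−M2)/(6·2)=-8/111, b=Δ2−h2·(2M2+M3)/6=47/111
t_q=7 → seg 2, τ=1; S=-1+47/111·τ+16/37·τ²+-8/111·τ³=-8/37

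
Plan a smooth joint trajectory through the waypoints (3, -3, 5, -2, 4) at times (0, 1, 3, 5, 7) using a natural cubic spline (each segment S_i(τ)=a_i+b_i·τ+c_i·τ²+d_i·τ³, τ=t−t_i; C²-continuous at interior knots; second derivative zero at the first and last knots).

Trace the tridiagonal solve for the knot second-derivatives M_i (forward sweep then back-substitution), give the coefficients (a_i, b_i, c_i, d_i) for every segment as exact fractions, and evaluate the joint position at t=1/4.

  seg 0: a=3 b=-1357/164 c=0 d=373/164
  seg 1: a=-3 b=-119/82 c=1119/164 d=-84/41
  seg 2: a=5 b=103/82 c=-897/164 d=507/328
  seg 3: a=-2 b=-85/41 c=156/41 d=-26/41
S(1/4) = 10149/10496

Δ: Δ0=-6, Δ1=4, Δ2=-7/2, Δ3=3
row 1: diag=6, rhs=60; c'=1/3, d'=10
row 2: denom=8−2·1/3=22/3; d'=(-45−2·10)/(22/3)=-195/22
row 3: denom=8−2·3/11=82/11; d'=(39−2·-195/22)/(82/11)=312/41
back: M3=312/41
back: M2=-195/22−3/11·312/41=-897/82
back: M1=10−1/3·-897/82=1119/82
M: M0=0, M1=1119/82, M2=-897/82, M3=312/41, M4=0
seg 0: a=3, c=M0/2=0, d=(M1−M0)/(6·1)=373/164, b=Δ0−h0·(2M0+M1)/6=-1357/164
seg 1: a=-3, c=M1/2=1119/164, d=(M2−M1)/(6·2)=-84/41, b=Δ1−h1·(2M1+M2)/6=-119/82
seg 2: a=5, c=M2/2=-897/164, d=(M3−M2)/(6·2)=507/328, b=Δ2−h2·(2M2+M3)/6=103/82
seg 3: a=-2, c=M3/2=156/41, d=(M4−M3)/(6·2)=-26/41, b=Δ3−h3·(2M3+M4)/6=-85/41
t_q=1/4 → seg 0, τ=1/4; S=3+-1357/164·τ+0·τ²+373/164·τ³=10149/10496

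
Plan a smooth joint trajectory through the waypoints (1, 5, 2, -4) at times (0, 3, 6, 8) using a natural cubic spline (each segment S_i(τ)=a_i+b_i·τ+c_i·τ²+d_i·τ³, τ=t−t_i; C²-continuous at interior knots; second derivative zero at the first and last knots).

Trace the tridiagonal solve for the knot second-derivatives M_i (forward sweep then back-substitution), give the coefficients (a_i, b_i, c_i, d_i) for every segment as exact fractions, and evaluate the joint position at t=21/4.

Δ: Δ0=4/3, Δ1=-1, Δ2=-3
row 1: diag=12, rhs=-14; c'=1/4, d'=-7/6
row 2: denom=10−3·1/4=37/4; d'=(-12−3·-7/6)/(37/4)=-34/37
back: M2=-34/37
back: M1=-7/6−1/4·-34/37=-104/111
M: M0=0, M1=-104/111, M2=-34/37, M3=0
seg 0: a=1, c=M0/2=0, d=(M1−M0)/(6·3)=-52/999, b=Δ0−h0·(2M0+M1)/6=200/111
seg 1: a=5, c=M1/2=-52/111, d=(M2−M1)/(6·3)=1/999, b=Δ1−h1·(2M1+M2)/6=44/111
seg 2: a=2, c=M2/2=-17/37, d=(M3−M2)/(6·2)=17/222, b=Δ2−h2·(2M2+M3)/6=-265/111
t_q=21/4 → seg 1, τ=9/4; S=5+44/111·τ+-52/111·τ²+1/999·τ³=8363/2368

  seg 0: a=1 b=200/111 c=0 d=-52/999
  seg 1: a=5 b=44/111 c=-52/111 d=1/999
  seg 2: a=2 b=-265/111 c=-17/37 d=17/222
S(21/4) = 8363/2368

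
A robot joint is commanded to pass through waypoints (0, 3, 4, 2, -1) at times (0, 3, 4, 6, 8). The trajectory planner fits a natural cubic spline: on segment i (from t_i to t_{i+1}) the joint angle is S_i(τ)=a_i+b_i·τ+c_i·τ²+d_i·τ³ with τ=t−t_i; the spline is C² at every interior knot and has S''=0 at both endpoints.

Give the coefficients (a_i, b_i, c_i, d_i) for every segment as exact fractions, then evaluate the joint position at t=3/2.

Δ: Δ0=1, Δ1=1, Δ2=-1, Δ3=-3/2
row 1: diag=8, rhs=0; c'=1/8, d'=0
row 2: denom=6−1·1/8=47/8; d'=(-12−1·0)/(47/8)=-96/47
row 3: denom=8−2·16/47=344/47; d'=(-3−2·-96/47)/(344/47)=51/344
back: M3=51/344
back: M2=-96/47−16/47·51/344=-90/43
back: M1=0−1/8·-90/43=45/172
M: M0=0, M1=45/172, M2=-90/43, M3=51/344, M4=0
seg 0: a=0, c=M0/2=0, d=(M1−M0)/(6·3)=5/344, b=Δ0−h0·(2M0+M1)/6=299/344
seg 1: a=3, c=M1/2=45/344, d=(M2−M1)/(6·1)=-135/344, b=Δ1−h1·(2M1+M2)/6=217/172
seg 2: a=4, c=M2/2=-45/43, d=(M3−M2)/(6·2)=257/1376, b=Δ2−h2·(2M2+M3)/6=119/344
seg 3: a=2, c=M3/2=51/688, d=(M4−M3)/(6·2)=-17/1376, b=Δ3−h3·(2M3+M4)/6=-275/172
t_q=3/2 → seg 0, τ=3/2; S=0+299/344·τ+0·τ²+5/344·τ³=3723/2752

  seg 0: a=0 b=299/344 c=0 d=5/344
  seg 1: a=3 b=217/172 c=45/344 d=-135/344
  seg 2: a=4 b=119/344 c=-45/43 d=257/1376
  seg 3: a=2 b=-275/172 c=51/688 d=-17/1376
S(3/2) = 3723/2752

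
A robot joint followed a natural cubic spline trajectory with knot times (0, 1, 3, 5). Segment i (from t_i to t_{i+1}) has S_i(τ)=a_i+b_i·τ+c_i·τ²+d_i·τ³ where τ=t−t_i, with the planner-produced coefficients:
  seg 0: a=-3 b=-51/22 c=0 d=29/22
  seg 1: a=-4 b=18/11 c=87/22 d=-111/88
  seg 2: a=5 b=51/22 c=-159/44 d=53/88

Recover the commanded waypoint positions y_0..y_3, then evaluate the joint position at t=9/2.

y_0 = S_0(0) = a_0 = -3
y_1 = S_1(0) = a_1 = -4
y_2 = S_2(0) = a_2 = 5
y_3 = S_2(2) = 0
t_q=9/2 is in segment 2 (τ=3/2); S_2(τ)=1675/704

y_0=-3 y_1=-4 y_2=5 y_3=0
S(9/2) = 1675/704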